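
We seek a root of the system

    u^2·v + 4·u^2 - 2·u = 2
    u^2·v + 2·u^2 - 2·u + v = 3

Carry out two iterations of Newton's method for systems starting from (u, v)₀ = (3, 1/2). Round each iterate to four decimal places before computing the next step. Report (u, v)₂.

(0.8866, 1.8100)

At (3, 1/2): F = (32.5000, 14.0000).
Jacobian J = [[2·u·v + 8·u - 2, u^2], [2·u·v + 4·u - 2, u^2 + 1]].
At the point, J = [[25.0000, 9.0000], [13.0000, 10.0000]] (det J = 133.0000).
Solving J·Δ = −F gives Δ = (-1.4962, 0.5451).
Then the next iterate is (u, v)₁ = (1.5038, 1.0451).
Round to (1.5038, 1.0451) and repeat: F = (6.401462, 1.923733), J = [[13.173643, 2.261414], [7.158443, 3.261414]].
Δ = (-0.6172, 0.7649), so (u, v)₂ = (0.8866, 1.8100).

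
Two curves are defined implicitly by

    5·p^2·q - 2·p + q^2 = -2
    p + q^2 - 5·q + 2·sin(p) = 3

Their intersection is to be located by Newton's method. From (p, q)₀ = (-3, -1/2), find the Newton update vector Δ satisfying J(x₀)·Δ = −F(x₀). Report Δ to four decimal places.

At (-3, -1/2): F = (-14.2500, -3.532240).
Jacobian J = [[10·p·q - 2, 5·p^2 + 2·q], [2·cos(p) + 1, 2·q - 5]].
At the point, J = [[13.0000, 44.0000], [-0.979985, -6.0000]] (det J = -34.880660).
Solving J·Δ = −F gives Δ = (6.9069, -1.7168).

(6.9069, -1.7168)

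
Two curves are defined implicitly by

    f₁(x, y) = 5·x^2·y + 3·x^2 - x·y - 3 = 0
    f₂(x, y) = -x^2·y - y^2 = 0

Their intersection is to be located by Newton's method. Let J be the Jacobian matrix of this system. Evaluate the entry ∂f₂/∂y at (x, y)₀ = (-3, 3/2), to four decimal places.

-12.0000

∂f₂/∂y = -x^2 - 2·y.
At (-3, 3/2) this is -12.0000.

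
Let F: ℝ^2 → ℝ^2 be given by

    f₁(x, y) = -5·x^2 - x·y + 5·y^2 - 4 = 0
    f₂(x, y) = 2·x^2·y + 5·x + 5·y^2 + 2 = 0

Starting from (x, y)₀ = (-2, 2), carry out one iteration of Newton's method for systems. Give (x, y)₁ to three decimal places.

At (-2, 2): F = (0.000, 28.000).
Jacobian J = [[-10·x - y, -x + 10·y], [4·x·y + 5, 2·x^2 + 10·y]].
At the point, J = [[18.000, 22.000], [-11.000, 28.000]] (det J = 746.000).
Solving J·Δ = −F gives Δ = (0.826, -0.676).
Then the next iterate is (x, y)₁ = (-1.174, 1.324).

(-1.174, 1.324)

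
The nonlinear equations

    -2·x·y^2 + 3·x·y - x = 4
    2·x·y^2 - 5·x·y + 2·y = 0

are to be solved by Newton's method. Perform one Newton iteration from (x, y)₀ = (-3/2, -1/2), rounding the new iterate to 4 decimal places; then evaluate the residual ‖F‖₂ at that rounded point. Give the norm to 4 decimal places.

9.5452

At (-3/2, -1/2): F = (0.5000, -5.5000).
Jacobian J = [[-2·y^2 + 3·y - 1, -4·x·y + 3·x], [2·y^2 - 5·y, 4·x·y - 5·x + 2]].
At the point, J = [[-3.0000, -7.5000], [3.0000, 12.5000]] (det J = -15.0000).
Solving J·Δ = −F gives Δ = (-2.3333, 1.0000).
Then the next iterate is (x, y)₁ = (-3.8333, 0.5000).
Re-evaluating at (-3.8333, 0.5000): F = (-4.0000, 8.6666), so ‖F‖₂ = 9.5452.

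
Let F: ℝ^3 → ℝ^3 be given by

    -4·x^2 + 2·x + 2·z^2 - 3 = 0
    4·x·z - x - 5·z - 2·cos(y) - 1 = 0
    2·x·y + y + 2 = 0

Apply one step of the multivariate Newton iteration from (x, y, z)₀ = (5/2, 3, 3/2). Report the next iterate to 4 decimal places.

At (5/2, 3, 3/2): F = (-18.5000, 5.979985, 20.0000).
Jacobian J = [[-8·x + 2, 0, 4·z], [4·z - 1, 2·sin(y), 4·x - 5], [2·y, 2·x + 1, 0]].
At the point, J = [[-18.0000, 0.0000, 6.0000], [5.0000, 0.282240, 5.0000], [6.0000, 6.0000, 0.0000]] (det J = 709.839359).
Solving J·Δ = −F gives Δ = (-1.0374, -2.2959, -0.0290).
Then the next iterate is (x, y, z)₁ = (1.4626, 0.7041, 1.4710).

(1.4626, 0.7041, 1.4710)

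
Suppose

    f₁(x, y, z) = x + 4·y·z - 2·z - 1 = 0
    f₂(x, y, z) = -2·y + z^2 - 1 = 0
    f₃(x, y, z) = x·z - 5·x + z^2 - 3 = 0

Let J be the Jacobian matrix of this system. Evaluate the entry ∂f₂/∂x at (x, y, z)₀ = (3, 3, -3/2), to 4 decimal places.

∂f₂/∂x = 0.
At (3, 3, -3/2) this is 0.0000.

0.0000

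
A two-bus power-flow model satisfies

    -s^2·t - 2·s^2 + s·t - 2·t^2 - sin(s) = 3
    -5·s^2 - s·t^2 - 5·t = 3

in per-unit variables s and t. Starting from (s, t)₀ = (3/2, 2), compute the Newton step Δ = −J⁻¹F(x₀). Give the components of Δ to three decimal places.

(-1.203, -0.673)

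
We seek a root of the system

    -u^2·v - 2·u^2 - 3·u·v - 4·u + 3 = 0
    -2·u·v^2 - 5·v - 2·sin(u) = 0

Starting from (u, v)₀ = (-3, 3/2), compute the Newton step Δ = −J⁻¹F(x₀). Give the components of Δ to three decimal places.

At (-3, 3/2): F = (-3.000, 6.28224).
Jacobian J = [[-2·u·v - 4·u - 3·v - 4, -u^2 - 3·u], [-2·v^2 - 2·cos(u), -4·u·v - 5]].
At the point, J = [[12.500, 0.000], [-2.52002, 13.000]] (det J = 162.500).
Solving J·Δ = −F gives Δ = (0.240, -0.437).

(0.240, -0.437)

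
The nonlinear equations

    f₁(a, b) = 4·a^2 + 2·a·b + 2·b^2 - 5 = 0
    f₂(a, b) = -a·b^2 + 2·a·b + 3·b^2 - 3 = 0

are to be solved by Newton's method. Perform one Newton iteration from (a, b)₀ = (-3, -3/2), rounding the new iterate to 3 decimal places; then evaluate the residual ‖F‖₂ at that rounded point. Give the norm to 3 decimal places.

At (-3, -3/2): F = (44.500, 19.500).
Jacobian J = [[8·a + 2·b, 2·a + 4·b], [-b^2 + 2·b, -2·a·b + 2·a + 6·b]].
At the point, J = [[-27.000, -12.000], [-5.250, -24.000]] (det J = 585.000).
Solving J·Δ = −F gives Δ = (1.426, 0.501).
Then the next iterate is (a, b)₁ = (-1.574, -0.999).
Re-evaluating at (-1.574, -0.999): F = (10.05076, 4.70971), so ‖F‖₂ = 11.100.

11.100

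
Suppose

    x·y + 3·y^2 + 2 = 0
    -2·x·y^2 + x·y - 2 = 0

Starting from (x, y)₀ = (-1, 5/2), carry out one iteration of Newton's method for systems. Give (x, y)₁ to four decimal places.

(-1.3215, 1.2538)

At (-1, 5/2): F = (18.2500, 8.0000).
Jacobian J = [[y, x + 6·y], [-2·y^2 + y, -4·x·y + x]].
At the point, J = [[2.5000, 14.0000], [-10.0000, 9.0000]] (det J = 162.5000).
Solving J·Δ = −F gives Δ = (-0.3215, -1.2462).
Then the next iterate is (x, y)₁ = (-1.3215, 1.2538).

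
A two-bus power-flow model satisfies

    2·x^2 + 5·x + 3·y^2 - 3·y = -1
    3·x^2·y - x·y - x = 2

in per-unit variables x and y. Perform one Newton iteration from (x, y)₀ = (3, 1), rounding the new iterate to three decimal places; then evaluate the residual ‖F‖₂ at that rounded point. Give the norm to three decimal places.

10.036

At (3, 1): F = (34.000, 19.000).
Jacobian J = [[4·x + 5, 6·y - 3], [6·x·y - y - 1, 3·x^2 - x]].
At the point, J = [[17.000, 3.000], [16.000, 24.000]] (det J = 360.000).
Solving J·Δ = −F gives Δ = (-2.108, 0.614).
Then the next iterate is (x, y)₁ = (0.892, 1.614).
Re-evaluating at (0.892, 1.614): F = (10.02432, -0.47908), so ‖F‖₂ = 10.036.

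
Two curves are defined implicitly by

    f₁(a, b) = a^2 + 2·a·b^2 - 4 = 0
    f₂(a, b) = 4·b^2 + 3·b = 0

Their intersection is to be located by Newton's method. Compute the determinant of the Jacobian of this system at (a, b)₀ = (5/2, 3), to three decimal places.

621.000

J = [[2·a + 2·b^2, 4·a·b], [0, 8·b + 3]].
At the point, J = [[23.000, 30.000], [0.000, 27.000]].
det J = 621.000.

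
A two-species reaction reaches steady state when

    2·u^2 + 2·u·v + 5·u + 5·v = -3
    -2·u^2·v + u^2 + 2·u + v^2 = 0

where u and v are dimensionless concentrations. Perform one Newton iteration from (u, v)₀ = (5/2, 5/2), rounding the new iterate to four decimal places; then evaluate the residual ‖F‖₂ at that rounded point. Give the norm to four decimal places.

5578.6848

At (5/2, 5/2): F = (53.0000, -13.7500).
Jacobian J = [[4·u + 2·v + 5, 2·u + 5], [-4·u·v + 2·u + 2, -2·u^2 + 2·v]].
At the point, J = [[20.0000, 10.0000], [-18.0000, -7.5000]] (det J = 30.0000).
Solving J·Δ = −F gives Δ = (8.6667, -22.6333).
Then the next iterate is (u, v)₁ = (11.1667, -20.1333).
Re-evaluating at (11.1667, -20.1333): F = (-242.087664, 5573.429651), so ‖F‖₂ = 5578.6848.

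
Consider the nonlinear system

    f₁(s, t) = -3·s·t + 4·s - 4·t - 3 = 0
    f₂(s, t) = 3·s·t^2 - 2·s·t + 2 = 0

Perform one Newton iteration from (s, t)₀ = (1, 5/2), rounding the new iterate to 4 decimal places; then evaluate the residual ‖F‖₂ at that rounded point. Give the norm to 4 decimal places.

25.4374

At (1, 5/2): F = (-16.5000, 15.7500).
Jacobian J = [[-3·t + 4, -3·s - 4], [3·t^2 - 2·t, 6·s·t - 2·s]].
At the point, J = [[-3.5000, -7.0000], [13.7500, 13.0000]] (det J = 50.7500).
Solving J·Δ = −F gives Δ = (2.0542, -3.3842).
Then the next iterate is (s, t)₁ = (3.0542, -0.8842).
Re-evaluating at (3.0542, -0.8842): F = (20.855171, 14.564456), so ‖F‖₂ = 25.4374.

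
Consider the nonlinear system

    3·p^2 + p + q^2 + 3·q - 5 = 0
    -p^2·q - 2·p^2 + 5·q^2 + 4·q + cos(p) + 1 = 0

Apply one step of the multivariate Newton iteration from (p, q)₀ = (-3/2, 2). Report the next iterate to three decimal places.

At (-3/2, 2): F = (10.250, 20.07074).
Jacobian J = [[6·p + 1, 2·q + 3], [-2·p·q - 4·p - sin(p), -p^2 + 10·q + 4]].
At the point, J = [[-8.000, 7.000], [12.99749, 21.750]] (det J = -264.98246).
Solving J·Δ = −F gives Δ = (0.311, -1.109).
Then the next iterate is (p, q)₁ = (-1.189, 0.891).

(-1.189, 0.891)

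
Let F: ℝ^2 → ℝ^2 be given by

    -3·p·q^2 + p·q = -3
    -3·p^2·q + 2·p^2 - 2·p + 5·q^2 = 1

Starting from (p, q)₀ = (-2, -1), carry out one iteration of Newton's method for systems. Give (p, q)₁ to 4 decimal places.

(-1.3182, -0.4091)

At (-2, -1): F = (11.0000, 28.0000).
Jacobian J = [[-3·q^2 + q, -6·p·q + p], [-6·p·q + 4·p - 2, -3·p^2 + 10·q]].
At the point, J = [[-4.0000, -14.0000], [-22.0000, -22.0000]] (det J = -220.0000).
Solving J·Δ = −F gives Δ = (0.6818, 0.5909).
Then the next iterate is (p, q)₁ = (-1.3182, -0.4091).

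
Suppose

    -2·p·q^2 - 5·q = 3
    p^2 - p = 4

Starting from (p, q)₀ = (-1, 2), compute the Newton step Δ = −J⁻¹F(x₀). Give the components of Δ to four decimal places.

(-0.6667, -0.1111)

At (-1, 2): F = (-5.0000, -2.0000).
Jacobian J = [[-2·q^2, -4·p·q - 5], [2·p - 1, 0]].
At the point, J = [[-8.0000, 3.0000], [-3.0000, 0.0000]] (det J = 9.0000).
Solving J·Δ = −F gives Δ = (-0.6667, -0.1111).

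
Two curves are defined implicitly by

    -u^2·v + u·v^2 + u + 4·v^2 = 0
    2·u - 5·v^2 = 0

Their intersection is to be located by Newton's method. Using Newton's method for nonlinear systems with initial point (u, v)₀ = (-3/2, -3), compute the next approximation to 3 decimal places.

(-1.570, -1.395)

At (-3/2, -3): F = (27.750, -48.000).
Jacobian J = [[-2·u·v + v^2 + 1, -u^2 + 2·u·v + 8·v], [2, -10·v]].
At the point, J = [[1.000, -17.250], [2.000, 30.000]] (det J = 64.500).
Solving J·Δ = −F gives Δ = (-0.070, 1.605).
Then the next iterate is (u, v)₁ = (-1.570, -1.395).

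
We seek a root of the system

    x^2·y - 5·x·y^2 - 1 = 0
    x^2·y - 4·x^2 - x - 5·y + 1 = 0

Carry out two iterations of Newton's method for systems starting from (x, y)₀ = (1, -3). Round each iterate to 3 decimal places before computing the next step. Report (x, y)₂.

(0.901, -0.660)

At (1, -3): F = (-49.000, 8.000).
Jacobian J = [[2·x·y - 5·y^2, x^2 - 10·x·y], [2·x·y - 8·x - 1, x^2 - 5]].
At the point, J = [[-51.000, 31.000], [-15.000, -4.000]] (det J = 669.000).
Solving J·Δ = −F gives Δ = (0.078, 1.709).
Then the next iterate is (x, y)₁ = (1.078, -1.291).
Round to (1.078, -1.291) and repeat: F = (-11.48366, 0.22841), J = [[-11.11680, 15.07906], [-12.40740, -3.83792]].
Δ = (-0.177, 0.631), so (x, y)₂ = (0.901, -0.660).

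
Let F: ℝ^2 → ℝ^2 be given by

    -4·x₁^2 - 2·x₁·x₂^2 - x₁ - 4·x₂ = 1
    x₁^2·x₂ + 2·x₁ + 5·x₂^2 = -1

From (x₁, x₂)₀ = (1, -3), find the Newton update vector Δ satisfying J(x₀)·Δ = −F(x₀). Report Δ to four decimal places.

At (1, -3): F = (-12.0000, 45.0000).
Jacobian J = [[-8·x₁ - 2·x₂^2 - 1, -4·x₁·x₂ - 4], [2·x₁·x₂ + 2, x₁^2 + 10·x₂]].
At the point, J = [[-27.0000, 8.0000], [-4.0000, -29.0000]] (det J = 815.0000).
Solving J·Δ = −F gives Δ = (0.0147, 1.5497).

(0.0147, 1.5497)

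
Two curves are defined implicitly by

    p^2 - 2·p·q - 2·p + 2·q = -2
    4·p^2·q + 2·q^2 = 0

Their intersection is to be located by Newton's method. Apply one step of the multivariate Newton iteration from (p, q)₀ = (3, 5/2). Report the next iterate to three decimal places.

(2.072, 1.482)

At (3, 5/2): F = (-5.000, 102.500).
Jacobian J = [[2·p - 2·q - 2, -2·p + 2], [8·p·q, 4·p^2 + 4·q]].
At the point, J = [[-1.000, -4.000], [60.000, 46.000]] (det J = 194.000).
Solving J·Δ = −F gives Δ = (-0.928, -1.018).
Then the next iterate is (p, q)₁ = (2.072, 1.482).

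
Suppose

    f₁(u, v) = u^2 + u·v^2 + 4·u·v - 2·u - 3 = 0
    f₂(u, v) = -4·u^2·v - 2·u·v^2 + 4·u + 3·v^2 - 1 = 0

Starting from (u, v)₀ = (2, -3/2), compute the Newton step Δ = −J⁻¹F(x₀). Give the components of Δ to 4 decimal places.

At (2, -3/2): F = (-10.5000, 28.7500).
Jacobian J = [[2·u + v^2 + 4·v - 2, 2·u·v + 4·u], [-8·u·v - 2·v^2 + 4, -4·u^2 - 4·u·v + 6·v]].
At the point, J = [[-1.7500, 2.0000], [23.5000, -13.0000]] (det J = -24.2500).
Solving J·Δ = −F gives Δ = (3.2577, 8.1005).

(3.2577, 8.1005)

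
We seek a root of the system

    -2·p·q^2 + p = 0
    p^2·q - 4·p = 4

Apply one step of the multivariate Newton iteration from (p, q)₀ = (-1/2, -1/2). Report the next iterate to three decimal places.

At (-1/2, -1/2): F = (-0.250, -2.125).
Jacobian J = [[-2·q^2 + 1, -4·p·q], [2·p·q - 4, p^2]].
At the point, J = [[0.500, -1.000], [-3.500, 0.250]] (det J = -3.375).
Solving J·Δ = −F gives Δ = (-0.648, -0.574).
Then the next iterate is (p, q)₁ = (-1.148, -1.074).

(-1.148, -1.074)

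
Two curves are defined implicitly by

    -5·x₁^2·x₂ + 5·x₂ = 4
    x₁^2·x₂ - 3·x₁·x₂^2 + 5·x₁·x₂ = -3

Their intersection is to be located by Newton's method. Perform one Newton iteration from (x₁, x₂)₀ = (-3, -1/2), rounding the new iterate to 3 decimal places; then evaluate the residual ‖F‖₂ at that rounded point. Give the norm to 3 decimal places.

At (-3, -1/2): F = (16.000, 8.250).
Jacobian J = [[-10·x₁·x₂, -5·x₁^2 + 5], [2·x₁·x₂ - 3·x₂^2 + 5·x₂, x₁^2 - 6·x₁·x₂ + 5·x₁]].
At the point, J = [[-15.000, -40.000], [-0.250, -15.000]] (det J = 215.000).
Solving J·Δ = −F gives Δ = (-0.419, 0.557).
Then the next iterate is (x₁, x₂)₁ = (-3.419, 0.057).
Re-evaluating at (-3.419, 0.057): F = (-7.04652, 2.72521), so ‖F‖₂ = 7.555.

7.555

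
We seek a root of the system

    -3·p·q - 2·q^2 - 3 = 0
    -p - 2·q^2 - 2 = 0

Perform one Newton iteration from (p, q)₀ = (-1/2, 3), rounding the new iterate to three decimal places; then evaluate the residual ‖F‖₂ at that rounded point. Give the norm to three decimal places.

At (-1/2, 3): F = (-16.500, -19.500).
Jacobian J = [[-3·q, -3·p - 4·q], [-1, -4·q]].
At the point, J = [[-9.000, -10.500], [-1.000, -12.000]] (det J = 97.500).
Solving J·Δ = −F gives Δ = (0.069, -1.631).
Then the next iterate is (p, q)₁ = (-0.431, 1.369).
Re-evaluating at (-0.431, 1.369): F = (-4.97820, -5.31732), so ‖F‖₂ = 7.284.

7.284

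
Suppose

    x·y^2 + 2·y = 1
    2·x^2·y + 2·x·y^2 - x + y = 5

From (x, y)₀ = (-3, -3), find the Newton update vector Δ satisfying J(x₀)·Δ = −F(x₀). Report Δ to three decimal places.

(0.690, 1.389)

At (-3, -3): F = (-34.000, -113.000).
Jacobian J = [[y^2, 2·x·y + 2], [4·x·y + 2·y^2 - 1, 2·x^2 + 4·x·y + 1]].
At the point, J = [[9.000, 20.000], [53.000, 55.000]] (det J = -565.000).
Solving J·Δ = −F gives Δ = (0.690, 1.389).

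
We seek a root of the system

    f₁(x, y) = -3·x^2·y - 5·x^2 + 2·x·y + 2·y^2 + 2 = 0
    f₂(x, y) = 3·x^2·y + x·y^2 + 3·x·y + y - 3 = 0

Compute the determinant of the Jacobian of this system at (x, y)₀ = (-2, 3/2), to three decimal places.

-71.500

J = [[-6·x·y - 10·x + 2·y, -3·x^2 + 2·x + 4·y], [6·x·y + y^2 + 3·y, 3·x^2 + 2·x·y + 3·x + 1]].
At the point, J = [[41.000, -10.000], [-11.250, 1.000]].
det J = -71.500.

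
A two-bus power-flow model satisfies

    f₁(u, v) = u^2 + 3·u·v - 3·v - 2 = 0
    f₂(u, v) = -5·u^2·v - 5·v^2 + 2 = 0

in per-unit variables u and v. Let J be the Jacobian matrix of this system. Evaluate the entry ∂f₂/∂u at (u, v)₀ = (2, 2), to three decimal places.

-40.000

∂f₂/∂u = -10·u·v.
At (2, 2) this is -40.000.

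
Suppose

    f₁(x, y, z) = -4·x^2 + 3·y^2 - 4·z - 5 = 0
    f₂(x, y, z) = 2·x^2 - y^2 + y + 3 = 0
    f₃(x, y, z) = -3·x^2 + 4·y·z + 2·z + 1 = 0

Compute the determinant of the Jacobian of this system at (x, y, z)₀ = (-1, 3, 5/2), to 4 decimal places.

J = [[-8·x, 6·y, -4], [4·x, -2·y + 1, 0], [-6·x, 4·z, 4·y + 2]].
At the point, J = [[8.0000, 18.0000, -4.0000], [-4.0000, -5.0000, 0.0000], [6.0000, 10.0000, 14.0000]].
det J = 488.0000.

488.0000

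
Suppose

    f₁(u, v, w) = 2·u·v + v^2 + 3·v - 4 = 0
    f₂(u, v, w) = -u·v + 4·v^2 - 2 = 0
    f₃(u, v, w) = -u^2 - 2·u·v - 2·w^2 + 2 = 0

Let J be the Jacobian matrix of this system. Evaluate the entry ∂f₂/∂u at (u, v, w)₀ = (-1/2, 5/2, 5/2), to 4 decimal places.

∂f₂/∂u = -v.
At (-1/2, 5/2, 5/2) this is -2.5000.

-2.5000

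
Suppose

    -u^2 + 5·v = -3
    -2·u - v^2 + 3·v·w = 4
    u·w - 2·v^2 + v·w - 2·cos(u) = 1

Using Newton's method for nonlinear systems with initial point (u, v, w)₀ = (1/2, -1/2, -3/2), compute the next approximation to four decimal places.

At (1/2, -1/2, -3/2): F = (0.2500, -3.0000, -3.255165).
Jacobian J = [[-2·u, 5, 0], [-2, -2·v + 3·w, 3·v], [w + 2·sin(u), -4·v + w, u + v]].
At the point, J = [[-1.0000, 5.0000, 0.0000], [-2.0000, -3.5000, -1.5000], [-0.541149, 0.5000, 0.0000]] (det J = 3.308617).
Solving J·Δ = −F gives Δ = (-7.4355, -1.5371, 11.5006).
Then the next iterate is (u, v, w)₁ = (-6.9355, -2.0371, 10.0006).

(-6.9355, -2.0371, 10.0006)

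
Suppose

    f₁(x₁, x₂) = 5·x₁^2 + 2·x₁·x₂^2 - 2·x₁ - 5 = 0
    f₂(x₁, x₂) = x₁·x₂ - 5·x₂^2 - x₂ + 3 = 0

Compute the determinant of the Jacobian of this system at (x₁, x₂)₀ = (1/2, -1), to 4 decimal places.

J = [[10·x₁ + 2·x₂^2 - 2, 4·x₁·x₂], [x₂, x₁ - 10·x₂ - 1]].
At the point, J = [[5.0000, -2.0000], [-1.0000, 9.5000]].
det J = 45.5000.

45.5000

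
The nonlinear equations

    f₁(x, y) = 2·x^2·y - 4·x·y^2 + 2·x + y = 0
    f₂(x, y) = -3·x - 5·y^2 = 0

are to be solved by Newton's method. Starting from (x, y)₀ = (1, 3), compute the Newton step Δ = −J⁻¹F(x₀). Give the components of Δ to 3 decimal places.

(0.432, -1.643)

At (1, 3): F = (-25.000, -48.000).
Jacobian J = [[4·x·y - 4·y^2 + 2, 2·x^2 - 8·x·y + 1], [-3, -10·y]].
At the point, J = [[-22.000, -21.000], [-3.000, -30.000]] (det J = 597.000).
Solving J·Δ = −F gives Δ = (0.432, -1.643).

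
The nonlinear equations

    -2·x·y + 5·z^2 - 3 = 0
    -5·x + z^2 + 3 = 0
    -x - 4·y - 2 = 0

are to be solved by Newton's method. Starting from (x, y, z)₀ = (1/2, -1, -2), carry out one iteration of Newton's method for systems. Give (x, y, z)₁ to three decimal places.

At (1/2, -1, -2): F = (18.000, 4.500, 1.500).
Jacobian J = [[-2·y, -2·x, 10·z], [-5, 0, 2·z], [-1, -4, 0]].
At the point, J = [[2.000, -1.000, -20.000], [-5.000, 0.000, -4.000], [-1.000, -4.000, 0.000]] (det J = -436.000).
Solving J·Δ = −F gives Δ = (0.179, 0.330, 0.901).
Then the next iterate is (x, y, z)₁ = (0.679, -0.670, -1.099).

(0.679, -0.670, -1.099)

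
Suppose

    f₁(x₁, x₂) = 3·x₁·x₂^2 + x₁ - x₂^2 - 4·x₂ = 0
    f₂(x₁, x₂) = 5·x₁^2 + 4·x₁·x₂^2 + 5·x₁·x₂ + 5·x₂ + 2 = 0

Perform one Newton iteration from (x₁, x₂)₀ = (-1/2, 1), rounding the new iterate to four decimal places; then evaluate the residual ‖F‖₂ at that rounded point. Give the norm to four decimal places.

22.1859

At (-1/2, 1): F = (-7.0000, 3.7500).
Jacobian J = [[3·x₂^2 + 1, 6·x₁·x₂ - 2·x₂ - 4], [10·x₁ + 4·x₂^2 + 5·x₂, 8·x₁·x₂ + 5·x₁ + 5]].
At the point, J = [[4.0000, -9.0000], [4.0000, -1.5000]] (det J = 30.0000).
Solving J·Δ = −F gives Δ = (-1.4750, -1.4333).
Then the next iterate is (x₁, x₂)₁ = (-1.9750, -0.4333).
Re-evaluating at (-1.9750, -0.4333): F = (-1.541961, 22.132246), so ‖F‖₂ = 22.1859.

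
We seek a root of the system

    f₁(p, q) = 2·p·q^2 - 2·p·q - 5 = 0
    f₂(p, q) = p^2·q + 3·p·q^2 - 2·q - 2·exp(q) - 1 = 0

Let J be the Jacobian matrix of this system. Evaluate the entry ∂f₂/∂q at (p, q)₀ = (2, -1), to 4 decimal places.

∂f₂/∂q = p^2 + 6·p·q - 2·exp(q) - 2.
At (2, -1) this is -10.7358.

-10.7358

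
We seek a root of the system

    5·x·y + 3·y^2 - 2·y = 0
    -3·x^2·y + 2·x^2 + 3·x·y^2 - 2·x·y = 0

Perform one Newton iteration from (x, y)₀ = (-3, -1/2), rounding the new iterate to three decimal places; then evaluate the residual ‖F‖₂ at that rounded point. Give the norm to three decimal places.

8.011

At (-3, -1/2): F = (9.250, 26.250).
Jacobian J = [[5·y, 5·x + 6·y - 2], [-6·x·y + 4·x + 3·y^2 - 2·y, -3·x^2 + 6·x·y - 2·x]].
At the point, J = [[-2.500, -20.000], [-19.250, -12.000]] (det J = -355.000).
Solving J·Δ = −F gives Δ = (1.166, 0.317).
Then the next iterate is (x, y)₁ = (-1.834, -0.183).
Re-evaluating at (-1.834, -0.183): F = (2.14458, 7.71820), so ‖F‖₂ = 8.011.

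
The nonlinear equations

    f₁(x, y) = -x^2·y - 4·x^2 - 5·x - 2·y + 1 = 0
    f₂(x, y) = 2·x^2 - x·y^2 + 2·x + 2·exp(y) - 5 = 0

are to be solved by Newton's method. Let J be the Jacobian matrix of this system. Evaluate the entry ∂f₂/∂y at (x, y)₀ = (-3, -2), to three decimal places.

∂f₂/∂y = -2·x·y + 2·exp(y).
At (-3, -2) this is -11.729.

-11.729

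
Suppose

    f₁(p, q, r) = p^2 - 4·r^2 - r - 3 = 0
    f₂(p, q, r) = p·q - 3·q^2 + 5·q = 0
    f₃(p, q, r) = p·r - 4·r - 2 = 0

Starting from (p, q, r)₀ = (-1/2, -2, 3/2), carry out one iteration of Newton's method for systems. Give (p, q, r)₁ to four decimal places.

At (-1/2, -2, 3/2): F = (-13.2500, -21.0000, -8.7500).
Jacobian J = [[2·p, 0, -8·r - 1], [q, p - 6·q + 5, 0], [r, 0, p - 4]].
At the point, J = [[-1.0000, 0.0000, -13.0000], [-2.0000, 16.5000, 0.0000], [1.5000, 0.0000, -4.5000]] (det J = 396.0000).
Solving J·Δ = −F gives Δ = (2.2552, 1.5461, -1.1927).
Then the next iterate is (p, q, r)₁ = (1.7552, -0.4539, 0.3073).

(1.7552, -0.4539, 0.3073)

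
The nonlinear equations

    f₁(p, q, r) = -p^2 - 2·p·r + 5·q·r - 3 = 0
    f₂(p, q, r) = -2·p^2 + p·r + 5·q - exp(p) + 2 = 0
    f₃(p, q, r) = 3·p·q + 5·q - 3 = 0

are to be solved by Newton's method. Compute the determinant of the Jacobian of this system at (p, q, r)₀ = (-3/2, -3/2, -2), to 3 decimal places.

-171.998

J = [[-2·p - 2·r, 5·r, -2·p + 5·q], [-4·p + r - exp(p), 5, p], [3·q, 3·p + 5, 0]].
At the point, J = [[7.000, -10.000, -4.500], [3.77687, 5.000, -1.500], [-4.500, 0.500, 0.000]].
det J = -171.998.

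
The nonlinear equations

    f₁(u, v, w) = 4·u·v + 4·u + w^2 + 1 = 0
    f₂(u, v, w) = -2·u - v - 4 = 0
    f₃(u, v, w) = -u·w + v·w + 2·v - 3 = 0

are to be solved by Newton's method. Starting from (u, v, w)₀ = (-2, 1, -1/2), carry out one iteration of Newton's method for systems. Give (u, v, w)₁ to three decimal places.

At (-2, 1, -1/2): F = (-14.750, -1.000, -2.500).
Jacobian J = [[4·v + 4, 4·u, 2·w], [-2, -1, 0], [-w, w + 2, -u + v]].
At the point, J = [[8.000, -8.000, -1.000], [-2.000, -1.000, 0.000], [0.500, 1.500, 3.000]] (det J = -69.500).
Solving J·Δ = −F gives Δ = (0.349, -1.698, 1.624).
Then the next iterate is (u, v, w)₁ = (-1.651, -0.698, 1.124).

(-1.651, -0.698, 1.124)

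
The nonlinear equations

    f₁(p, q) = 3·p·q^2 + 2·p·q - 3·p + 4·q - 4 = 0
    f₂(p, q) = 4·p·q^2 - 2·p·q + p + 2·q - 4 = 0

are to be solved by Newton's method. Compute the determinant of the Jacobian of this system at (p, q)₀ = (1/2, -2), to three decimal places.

J = [[3·q^2 + 2·q - 3, 6·p·q + 2·p + 4], [4·q^2 - 2·q + 1, 8·p·q - 2·p + 2]].
At the point, J = [[5.000, -1.000], [21.000, -7.000]].
det J = -14.000.

-14.000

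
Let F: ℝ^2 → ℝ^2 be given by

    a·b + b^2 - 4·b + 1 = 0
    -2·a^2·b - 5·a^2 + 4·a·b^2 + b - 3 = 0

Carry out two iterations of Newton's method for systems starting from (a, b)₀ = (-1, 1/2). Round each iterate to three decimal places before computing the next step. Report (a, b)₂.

(0.474, 0.301)

At (-1, 1/2): F = (-1.250, -9.500).
Jacobian J = [[b, a + 2·b - 4], [-4·a·b - 10·a + 4·b^2, -2·a^2 + 8·a·b + 1]].
At the point, J = [[0.500, -4.000], [13.000, -5.000]] (det J = 49.500).
Solving J·Δ = −F gives Δ = (0.641, -0.232).
Then the next iterate is (a, b)₁ = (-0.359, 0.268).
Round to (-0.359, 0.268) and repeat: F = (-0.09639, -3.54862), J = [[0.268, -3.823], [4.26214, -0.02746]].
Δ = (0.833, 0.033), so (a, b)₂ = (0.474, 0.301).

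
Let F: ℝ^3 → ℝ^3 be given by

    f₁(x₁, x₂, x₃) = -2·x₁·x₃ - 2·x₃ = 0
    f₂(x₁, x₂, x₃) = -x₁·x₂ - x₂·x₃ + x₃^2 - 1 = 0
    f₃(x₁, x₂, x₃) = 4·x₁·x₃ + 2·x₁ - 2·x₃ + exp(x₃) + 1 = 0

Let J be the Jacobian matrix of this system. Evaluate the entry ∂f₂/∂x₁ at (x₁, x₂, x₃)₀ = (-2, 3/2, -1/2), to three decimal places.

∂f₂/∂x₁ = -x₂.
At (-2, 3/2, -1/2) this is -1.500.

-1.500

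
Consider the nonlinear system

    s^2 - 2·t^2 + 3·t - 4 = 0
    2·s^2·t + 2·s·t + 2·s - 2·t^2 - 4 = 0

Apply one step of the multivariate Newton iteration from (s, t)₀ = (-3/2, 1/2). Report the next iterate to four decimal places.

At (-3/2, 1/2): F = (-0.7500, -6.7500).
Jacobian J = [[2·s, -4·t + 3], [4·s·t + 2·t + 2, 2·s^2 + 2·s - 4·t]].
At the point, J = [[-3.0000, 1.0000], [0.0000, -0.5000]] (det J = 1.5000).
Solving J·Δ = −F gives Δ = (-4.7500, -13.5000).
Then the next iterate is (s, t)₁ = (-6.2500, -13.0000).

(-6.2500, -13.0000)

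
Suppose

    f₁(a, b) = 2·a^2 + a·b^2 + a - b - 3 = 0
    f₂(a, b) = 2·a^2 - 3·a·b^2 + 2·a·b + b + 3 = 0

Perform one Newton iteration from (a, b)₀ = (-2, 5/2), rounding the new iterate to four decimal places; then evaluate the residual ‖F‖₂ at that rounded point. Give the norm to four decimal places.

At (-2, 5/2): F = (-12.0000, 41.0000).
Jacobian J = [[4·a + b^2 + 1, 2·a·b - 1], [4·a - 3·b^2 + 2·b, -6·a·b + 2·a + 1]].
At the point, J = [[-0.7500, -11.0000], [-21.7500, 27.0000]] (det J = -259.5000).
Solving J·Δ = −F gives Δ = (0.4894, -1.1243).
Then the next iterate is (a, b)₁ = (-1.5106, 1.3757).
Re-evaluating at (-1.5106, 1.3757): F = (-4.181362, 13.359920), so ‖F‖₂ = 13.9990.

13.9990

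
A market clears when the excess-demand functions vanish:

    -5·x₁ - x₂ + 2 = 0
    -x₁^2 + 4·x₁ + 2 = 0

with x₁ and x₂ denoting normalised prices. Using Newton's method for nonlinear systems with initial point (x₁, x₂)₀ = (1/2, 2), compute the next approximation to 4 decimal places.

(-0.7500, 5.7500)

At (1/2, 2): F = (-2.5000, 3.7500).
Jacobian J = [[-5, -1], [-2·x₁ + 4, 0]].
At the point, J = [[-5.0000, -1.0000], [3.0000, 0.0000]] (det J = 3.0000).
Solving J·Δ = −F gives Δ = (-1.2500, 3.7500).
Then the next iterate is (x₁, x₂)₁ = (-0.7500, 5.7500).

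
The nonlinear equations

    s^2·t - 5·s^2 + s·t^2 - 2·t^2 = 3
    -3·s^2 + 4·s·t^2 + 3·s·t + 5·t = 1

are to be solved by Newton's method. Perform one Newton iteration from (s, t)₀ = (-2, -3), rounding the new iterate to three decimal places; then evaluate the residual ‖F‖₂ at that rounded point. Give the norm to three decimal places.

At (-2, -3): F = (-71.000, -82.000).
Jacobian J = [[2·s·t - 10·s + t^2, s^2 + 2·s·t - 4·t], [-6·s + 4·t^2 + 3·t, 8·s·t + 3·s + 5]].
At the point, J = [[41.000, 28.000], [39.000, 47.000]] (det J = 835.000).
Solving J·Δ = −F gives Δ = (1.247, 0.710).
Then the next iterate is (s, t)₁ = (-0.753, -2.290).
Re-evaluating at (-0.753, -2.290): F = (-21.57050, -24.77315), so ‖F‖₂ = 32.848.

32.848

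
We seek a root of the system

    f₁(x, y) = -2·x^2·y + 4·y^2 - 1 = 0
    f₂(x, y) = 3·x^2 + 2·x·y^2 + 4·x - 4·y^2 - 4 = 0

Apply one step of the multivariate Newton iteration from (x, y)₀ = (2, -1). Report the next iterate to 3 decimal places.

(1.111, -0.757)

At (2, -1): F = (11.000, 16.000).
Jacobian J = [[-4·x·y, -2·x^2 + 8·y], [6·x + 2·y^2 + 4, 4·x·y - 8·y]].
At the point, J = [[8.000, -16.000], [18.000, 0.000]] (det J = 288.000).
Solving J·Δ = −F gives Δ = (-0.889, 0.243).
Then the next iterate is (x, y)₁ = (1.111, -0.757).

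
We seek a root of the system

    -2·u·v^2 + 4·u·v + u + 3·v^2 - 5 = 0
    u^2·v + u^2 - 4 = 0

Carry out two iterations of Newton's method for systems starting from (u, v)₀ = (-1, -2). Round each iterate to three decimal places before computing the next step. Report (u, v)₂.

(5.319, 6.623)

At (-1, -2): F = (22.000, -5.000).
Jacobian J = [[-2·v^2 + 4·v + 1, -4·u·v + 4·u + 6·v], [2·u·v + 2·u, u^2]].
At the point, J = [[-15.000, -24.000], [2.000, 1.000]] (det J = 33.000).
Solving J·Δ = −F gives Δ = (2.970, -0.939).
Then the next iterate is (u, v)₁ = (1.970, -2.939).
Round to (1.970, -2.939) and repeat: F = (-34.30878, -11.52507), J = [[-28.03144, 13.40532], [-7.63966, 3.88090]].
Δ = (3.349, 9.562), so (u, v)₂ = (5.319, 6.623).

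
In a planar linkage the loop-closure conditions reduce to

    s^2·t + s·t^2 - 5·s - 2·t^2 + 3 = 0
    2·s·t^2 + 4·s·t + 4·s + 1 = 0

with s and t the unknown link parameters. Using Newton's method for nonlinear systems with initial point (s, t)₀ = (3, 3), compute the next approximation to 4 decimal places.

(3.7198, 0.3443)

At (3, 3): F = (24.0000, 103.0000).
Jacobian J = [[2·s·t + t^2 - 5, s^2 + 2·s·t - 4·t], [2·t^2 + 4·t + 4, 4·s·t + 4·s]].
At the point, J = [[22.0000, 15.0000], [34.0000, 48.0000]] (det J = 546.0000).
Solving J·Δ = −F gives Δ = (0.7198, -2.6557).
Then the next iterate is (s, t)₁ = (3.7198, 0.3443).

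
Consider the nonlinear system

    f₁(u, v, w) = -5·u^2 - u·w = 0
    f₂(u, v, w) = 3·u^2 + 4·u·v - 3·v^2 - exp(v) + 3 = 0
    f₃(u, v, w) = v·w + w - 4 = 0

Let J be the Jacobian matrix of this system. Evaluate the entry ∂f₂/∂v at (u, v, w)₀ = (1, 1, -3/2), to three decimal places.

∂f₂/∂v = 4·u - 6·v - exp(v).
At (1, 1, -3/2) this is -4.718.

-4.718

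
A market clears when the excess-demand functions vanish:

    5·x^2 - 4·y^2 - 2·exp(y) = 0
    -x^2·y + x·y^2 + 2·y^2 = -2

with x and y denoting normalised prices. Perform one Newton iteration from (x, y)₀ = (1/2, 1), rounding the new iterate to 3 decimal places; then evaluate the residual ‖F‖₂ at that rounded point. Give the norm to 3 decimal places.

2.773

At (1/2, 1): F = (-8.18656, 4.250).
Jacobian J = [[10·x, -8·y - 2·exp(y)], [-2·x·y + y^2, -x^2 + 2·x·y + 4·y]].
At the point, J = [[5.000, -13.43656], [0.000, 4.750]] (det J = 23.750).
Solving J·Δ = −F gives Δ = (-0.767, -0.895).
Then the next iterate is (x, y)₁ = (-0.267, 0.105).
Re-evaluating at (-0.267, 0.105): F = (-1.90908, 2.01162), so ‖F‖₂ = 2.773.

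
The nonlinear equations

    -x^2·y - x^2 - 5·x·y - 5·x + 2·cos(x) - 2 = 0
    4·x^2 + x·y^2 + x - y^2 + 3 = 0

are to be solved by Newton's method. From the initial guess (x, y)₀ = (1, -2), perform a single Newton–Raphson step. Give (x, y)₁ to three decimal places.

At (1, -2): F = (5.08060, 8.000).
Jacobian J = [[-2·x·y - 2·x - 5·y - 2·sin(x) - 5, -x^2 - 5·x], [8·x + y^2 + 1, 2·x·y - 2·y]].
At the point, J = [[5.31706, -6.000], [13.000, 0.000]] (det J = 78.000).
Solving J·Δ = −F gives Δ = (-0.615, 0.301).
Then the next iterate is (x, y)₁ = (0.385, -1.699).

(0.385, -1.699)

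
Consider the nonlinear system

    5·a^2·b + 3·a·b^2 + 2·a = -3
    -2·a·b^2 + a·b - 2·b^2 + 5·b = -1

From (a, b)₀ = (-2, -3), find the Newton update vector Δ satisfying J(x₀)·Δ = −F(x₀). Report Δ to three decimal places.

(-1.267, 4.067)

At (-2, -3): F = (-115.000, 10.000).
Jacobian J = [[10·a·b + 3·b^2 + 2, 5·a^2 + 6·a·b], [-2·b^2 + b, -4·a·b + a - 4·b + 5]].
At the point, J = [[89.000, 56.000], [-21.000, -9.000]] (det J = 375.000).
Solving J·Δ = −F gives Δ = (-1.267, 4.067).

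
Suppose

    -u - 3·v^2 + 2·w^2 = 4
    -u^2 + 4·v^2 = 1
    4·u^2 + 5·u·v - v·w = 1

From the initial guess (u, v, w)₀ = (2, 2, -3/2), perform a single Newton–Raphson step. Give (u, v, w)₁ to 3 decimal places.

(0.946, 1.049, -1.672)

At (2, 2, -3/2): F = (-13.500, 11.000, 38.000).
Jacobian J = [[-1, -6·v, 4·w], [-2·u, 8·v, 0], [8·u + 5·v, 5·u - w, -v]].
At the point, J = [[-1.000, -12.000, -6.000], [-4.000, 16.000, 0.000], [26.000, 11.500, -2.000]] (det J = 2900.000).
Solving J·Δ = −F gives Δ = (-1.054, -0.951, -0.172).
Then the next iterate is (u, v, w)₁ = (0.946, 1.049, -1.672).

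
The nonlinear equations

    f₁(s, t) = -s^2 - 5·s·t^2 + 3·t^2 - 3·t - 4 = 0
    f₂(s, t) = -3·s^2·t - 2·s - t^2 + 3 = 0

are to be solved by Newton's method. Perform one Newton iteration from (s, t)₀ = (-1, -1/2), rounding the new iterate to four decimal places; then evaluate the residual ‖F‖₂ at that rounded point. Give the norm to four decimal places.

At (-1, -1/2): F = (-1.5000, 6.2500).
Jacobian J = [[-2·s - 5·t^2, -10·s·t + 6·t - 3], [-6·s·t - 2, -3·s^2 - 2·t]].
At the point, J = [[0.7500, -11.0000], [-5.0000, -2.0000]] (det J = -56.5000).
Solving J·Δ = −F gives Δ = (1.2699, -0.0498).
Then the next iterate is (s, t)₁ = (0.2699, -0.5498).
Re-evaluating at (0.2699, -0.5498): F = (-1.924533, 2.278072), so ‖F‖₂ = 2.9822.

2.9822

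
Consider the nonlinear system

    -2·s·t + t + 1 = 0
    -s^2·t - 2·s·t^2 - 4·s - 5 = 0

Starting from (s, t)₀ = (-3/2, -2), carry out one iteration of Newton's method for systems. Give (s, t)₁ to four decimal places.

(-3.4833, 1.7333)

At (-3/2, -2): F = (-7.0000, 17.5000).
Jacobian J = [[-2·t, -2·s + 1], [-2·s·t - 2·t^2 - 4, -s^2 - 4·s·t]].
At the point, J = [[4.0000, 4.0000], [-18.0000, -14.2500]] (det J = 15.0000).
Solving J·Δ = −F gives Δ = (-1.9833, 3.7333).
Then the next iterate is (s, t)₁ = (-3.4833, 1.7333).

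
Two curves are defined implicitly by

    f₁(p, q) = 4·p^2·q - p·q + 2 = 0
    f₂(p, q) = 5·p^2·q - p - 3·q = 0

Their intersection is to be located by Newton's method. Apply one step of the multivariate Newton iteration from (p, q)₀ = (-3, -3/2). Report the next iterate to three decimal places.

At (-3, -3/2): F = (-56.500, -60.000).
Jacobian J = [[8·p·q - q, 4·p^2 - p], [10·p·q - 1, 5·p^2 - 3]].
At the point, J = [[37.500, 39.000], [44.000, 42.000]] (det J = -141.000).
Solving J·Δ = −F gives Δ = (-0.234, 1.674).
Then the next iterate is (p, q)₁ = (-3.234, 0.174).

(-3.234, 0.174)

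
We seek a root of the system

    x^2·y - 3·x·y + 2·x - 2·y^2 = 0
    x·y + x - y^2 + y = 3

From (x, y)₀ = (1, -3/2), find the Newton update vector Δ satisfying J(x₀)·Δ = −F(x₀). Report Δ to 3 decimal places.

At (1, -3/2): F = (0.500, -7.250).
Jacobian J = [[2·x·y - 3·y + 2, x^2 - 3·x - 4·y], [y + 1, x - 2·y + 1]].
At the point, J = [[3.500, 4.000], [-0.500, 5.000]] (det J = 19.500).
Solving J·Δ = −F gives Δ = (-1.615, 1.288).

(-1.615, 1.288)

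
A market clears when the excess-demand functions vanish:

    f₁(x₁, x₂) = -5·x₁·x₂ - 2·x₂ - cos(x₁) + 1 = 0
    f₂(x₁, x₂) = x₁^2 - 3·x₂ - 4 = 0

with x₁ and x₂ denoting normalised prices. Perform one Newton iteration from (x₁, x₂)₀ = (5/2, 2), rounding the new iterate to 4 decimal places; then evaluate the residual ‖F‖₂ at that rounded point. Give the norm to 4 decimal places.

2.3269

At (5/2, 2): F = (-27.198856, -3.7500).
Jacobian J = [[-5·x₂ + sin(x₁), -5·x₁ - 2], [2·x₁, -3]].
At the point, J = [[-9.401528, -14.5000], [5.0000, -3.0000]] (det J = 100.704584).
Solving J·Δ = −F gives Δ = (-0.2703, -1.7005).
Then the next iterate is (x₁, x₂)₁ = (2.2297, 0.2995).
Re-evaluating at (2.2297, 0.2995): F = (-2.325725, 0.073062), so ‖F‖₂ = 2.3269.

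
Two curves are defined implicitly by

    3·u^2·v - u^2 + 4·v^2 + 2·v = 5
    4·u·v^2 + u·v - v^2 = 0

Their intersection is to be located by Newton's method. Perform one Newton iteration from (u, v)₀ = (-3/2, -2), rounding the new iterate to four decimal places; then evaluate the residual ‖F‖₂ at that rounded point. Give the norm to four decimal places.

8.4460

At (-3/2, -2): F = (-8.7500, -25.0000).
Jacobian J = [[6·u·v - 2·u, 3·u^2 + 8·v + 2], [4·v^2 + v, 8·u·v + u - 2·v]].
At the point, J = [[21.0000, -7.2500], [14.0000, 26.5000]] (det J = 658.0000).
Solving J·Δ = −F gives Δ = (0.6278, 0.6117).
Then the next iterate is (u, v)₁ = (-0.8722, -1.3883).
Re-evaluating at (-0.8722, -1.3883): F = (-3.996201, -7.440734), so ‖F‖₂ = 8.4460.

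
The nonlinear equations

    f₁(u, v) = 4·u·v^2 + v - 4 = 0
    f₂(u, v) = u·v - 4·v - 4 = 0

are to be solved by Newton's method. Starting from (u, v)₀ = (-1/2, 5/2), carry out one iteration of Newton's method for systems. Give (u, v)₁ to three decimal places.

At (-1/2, 5/2): F = (-14.000, -15.250).
Jacobian J = [[4·v^2, 8·u·v + 1], [v, u - 4]].
At the point, J = [[25.000, -9.000], [2.500, -4.500]] (det J = -90.000).
Solving J·Δ = −F gives Δ = (-0.825, -3.847).
Then the next iterate is (u, v)₁ = (-1.325, -1.347).

(-1.325, -1.347)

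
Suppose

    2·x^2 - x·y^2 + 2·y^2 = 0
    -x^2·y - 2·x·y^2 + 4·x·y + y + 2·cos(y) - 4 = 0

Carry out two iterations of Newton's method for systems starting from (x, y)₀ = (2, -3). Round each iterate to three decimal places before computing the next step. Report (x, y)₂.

(5.451, 3.322)

At (2, -3): F = (8.000, -56.97998).
Jacobian J = [[4·x - y^2, -2·x·y + 4·y], [-2·x·y - 2·y^2 + 4·y, -x^2 - 4·x·y + 4·x - 2·sin(y) + 1]].
At the point, J = [[-1.000, 0.000], [-18.000, 29.28224]] (det J = -29.28224).
Solving J·Δ = −F gives Δ = (8.000, 6.864).
Then the next iterate is (x, y)₁ = (10.000, 3.864).
Round to (10.000, 3.864) and repeat: F = (80.55603, -532.08635), J = [[25.06950, -61.824], [-91.68499, -212.23761]].
Δ = (-4.549, -0.542), so (x, y)₂ = (5.451, 3.322).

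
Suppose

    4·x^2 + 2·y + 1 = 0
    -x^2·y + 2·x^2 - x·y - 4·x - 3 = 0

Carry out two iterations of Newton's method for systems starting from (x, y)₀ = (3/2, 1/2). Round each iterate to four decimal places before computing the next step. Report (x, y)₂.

(1.0731, -2.7180)

At (3/2, 1/2): F = (11.0000, -6.3750).
Jacobian J = [[8·x, 2], [-2·x·y + 4·x - y - 4, -x^2 - x]].
At the point, J = [[12.0000, 2.0000], [0.0000, -3.7500]] (det J = -45.0000).
Solving J·Δ = −F gives Δ = (-0.6333, -1.7000).
Then the next iterate is (x, y)₁ = (0.8667, -1.2000).
Round to (0.8667, -1.2000) and repeat: F = (1.604676, -3.023020), J = [[6.9336, 2.0000], [2.746880, -1.617869]].
Δ = (0.2064, -1.5180), so (x, y)₂ = (1.0731, -2.7180).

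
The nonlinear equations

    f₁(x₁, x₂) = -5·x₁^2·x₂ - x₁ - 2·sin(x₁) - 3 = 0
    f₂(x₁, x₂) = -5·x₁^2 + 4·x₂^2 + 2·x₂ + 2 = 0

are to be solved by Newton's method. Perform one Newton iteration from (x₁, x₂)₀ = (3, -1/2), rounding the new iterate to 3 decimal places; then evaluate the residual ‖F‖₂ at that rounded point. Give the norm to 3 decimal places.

10.147

At (3, -1/2): F = (16.21776, -43.000).
Jacobian J = [[-10·x₁·x₂ - 2·cos(x₁) - 1, -5·x₁^2], [-10·x₁, 8·x₂ + 2]].
At the point, J = [[15.97998, -45.000], [-30.000, -2.000]] (det J = -1381.95997).
Solving J·Δ = −F gives Δ = (-1.424, -0.145).
Then the next iterate is (x₁, x₂)₁ = (1.576, -0.645).
Re-evaluating at (1.576, -0.645): F = (1.43420, -10.04478), so ‖F‖₂ = 10.147.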